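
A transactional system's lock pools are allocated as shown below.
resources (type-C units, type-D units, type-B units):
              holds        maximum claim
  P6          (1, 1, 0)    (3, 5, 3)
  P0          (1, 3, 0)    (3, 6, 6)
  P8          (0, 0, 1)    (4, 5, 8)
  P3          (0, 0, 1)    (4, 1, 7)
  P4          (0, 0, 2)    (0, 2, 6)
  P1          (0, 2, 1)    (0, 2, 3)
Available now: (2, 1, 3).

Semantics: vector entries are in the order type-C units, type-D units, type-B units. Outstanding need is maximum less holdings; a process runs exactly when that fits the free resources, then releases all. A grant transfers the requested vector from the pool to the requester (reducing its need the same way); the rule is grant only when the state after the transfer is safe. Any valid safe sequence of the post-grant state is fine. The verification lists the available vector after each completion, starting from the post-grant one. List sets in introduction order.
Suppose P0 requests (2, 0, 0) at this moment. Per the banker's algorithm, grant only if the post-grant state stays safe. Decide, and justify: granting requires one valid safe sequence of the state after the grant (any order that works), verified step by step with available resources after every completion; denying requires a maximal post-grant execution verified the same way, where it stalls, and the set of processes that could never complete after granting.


GRANT: granting preserves safety; a valid post-grant sequence is P1, P4, P0, P6, P3, P8.
Key observation: post-grant, (0, 1, 3) remains, and an order beginning with P1 completes everyone.
Step-by-step check of the post-grant state:
  pool = (0, 1, 3)
  P1 needs (0, 0, 2) <= (0, 1, 3) -> finishes; pool += (0, 2, 1) = (0, 3, 4)
  P4 needs (0, 2, 4) <= (0, 3, 4) -> finishes; pool += (0, 0, 2) = (0, 3, 6)
  P0 needs (0, 3, 6) <= (0, 3, 6) -> finishes; pool += (3, 3, 0) = (3, 6, 6)
  P6 needs (2, 4, 3) <= (3, 6, 6) -> finishes; pool += (1, 1, 0) = (4, 7, 6)
  P3 needs (4, 1, 6) <= (4, 7, 6) -> finishes; pool += (0, 0, 1) = (4, 7, 7)
  P8 needs (4, 5, 7) <= (4, 7, 7) -> finishes; pool += (0, 0, 1) = (4, 7, 8)


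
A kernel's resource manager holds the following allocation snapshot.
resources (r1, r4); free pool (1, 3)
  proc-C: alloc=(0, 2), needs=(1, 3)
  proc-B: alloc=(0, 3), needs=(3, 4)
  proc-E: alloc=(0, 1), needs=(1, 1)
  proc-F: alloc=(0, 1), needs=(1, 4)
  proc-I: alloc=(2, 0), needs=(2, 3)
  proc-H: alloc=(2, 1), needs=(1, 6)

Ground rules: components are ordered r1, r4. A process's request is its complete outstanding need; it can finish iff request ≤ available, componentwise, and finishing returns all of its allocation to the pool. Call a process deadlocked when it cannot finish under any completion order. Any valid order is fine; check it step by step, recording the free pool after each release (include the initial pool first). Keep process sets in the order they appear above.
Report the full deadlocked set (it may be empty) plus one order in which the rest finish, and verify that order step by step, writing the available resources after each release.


Nothing here is deadlocked.
Key observation: beginning at proc-E, releases accumulate fast enough that every process eventually fits.
The rest can finish in the order proc-E, proc-C, proc-H, proc-B, proc-I, proc-F. Walking it through:
  pool = (1, 3)
  proc-E needs (1, 1) <= (1, 3) -> finishes; pool += (0, 1) = (1, 4)
  proc-C needs (1, 3) <= (1, 4) -> finishes; pool += (0, 2) = (1, 6)
  proc-H needs (1, 6) <= (1, 6) -> finishes; pool += (2, 1) = (3, 7)
  proc-B needs (3, 4) <= (3, 7) -> finishes; pool += (0, 3) = (3, 10)
  proc-I needs (2, 3) <= (3, 10) -> finishes; pool += (2, 0) = (5, 10)
  proc-F needs (1, 4) <= (5, 10) -> finishes; pool += (0, 1) = (5, 11)


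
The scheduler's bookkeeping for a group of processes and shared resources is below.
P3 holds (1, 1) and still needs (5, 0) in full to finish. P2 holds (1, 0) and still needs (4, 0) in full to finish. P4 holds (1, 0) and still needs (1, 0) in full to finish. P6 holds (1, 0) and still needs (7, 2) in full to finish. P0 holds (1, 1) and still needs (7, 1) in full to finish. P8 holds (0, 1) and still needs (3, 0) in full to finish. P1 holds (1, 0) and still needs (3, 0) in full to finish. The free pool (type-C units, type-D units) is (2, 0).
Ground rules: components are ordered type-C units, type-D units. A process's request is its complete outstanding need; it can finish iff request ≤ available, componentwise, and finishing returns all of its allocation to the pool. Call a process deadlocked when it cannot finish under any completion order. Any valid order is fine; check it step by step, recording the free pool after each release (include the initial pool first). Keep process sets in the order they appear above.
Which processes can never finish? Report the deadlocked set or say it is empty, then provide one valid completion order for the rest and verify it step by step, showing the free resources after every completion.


Deadlocked set: P6 and P0.
Key observation: once P4, P8, P1, P2, P3 finish, the pool peaks at (6, 2) — and every remaining process still needs more type-C units than that.
The rest can finish in the order P4, P8, P1, P2, P3. Step-by-step check:
  pool = (2, 0)
  run P4 (needs (1, 0), free (2, 0)); after release of (1, 0) the pool is (3, 0)
  run P8 (needs (3, 0), free (3, 0)); after release of (0, 1) the pool is (3, 1)
  run P1 (needs (3, 0), free (3, 1)); after release of (1, 0) the pool is (4, 1)
  run P2 (needs (4, 0), free (4, 1)); after release of (1, 0) the pool is (5, 1)
  run P3 (needs (5, 0), free (5, 1)); after release of (1, 1) the pool is (6, 2)
The blocked processes can never fit:
  P6 still needs (7, 2) but only (6, 2) is free — short on type-C units
  P0 still needs (7, 1) but only (6, 2) is free — short on type-C units


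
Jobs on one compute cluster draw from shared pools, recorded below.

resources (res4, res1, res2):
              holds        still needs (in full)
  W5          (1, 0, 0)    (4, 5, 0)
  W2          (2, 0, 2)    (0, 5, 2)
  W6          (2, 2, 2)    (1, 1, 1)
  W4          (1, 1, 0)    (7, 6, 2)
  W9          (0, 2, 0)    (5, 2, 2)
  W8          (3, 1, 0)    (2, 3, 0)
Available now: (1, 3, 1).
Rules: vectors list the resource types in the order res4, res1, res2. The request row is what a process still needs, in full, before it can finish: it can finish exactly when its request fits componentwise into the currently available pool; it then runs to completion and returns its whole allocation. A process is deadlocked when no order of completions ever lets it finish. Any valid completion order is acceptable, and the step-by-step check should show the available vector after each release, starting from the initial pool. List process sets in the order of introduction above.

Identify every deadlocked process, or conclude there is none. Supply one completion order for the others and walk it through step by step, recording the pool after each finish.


No process is deadlocked.
Key observation: beginning at W6, releases accumulate fast enough that every process eventually fits.
The rest can finish in the order W6, W8, W9, W5, W4, W2. Step-by-step check:
  pool = (1, 3, 1)
  W6: need (1, 1, 1) fits (1, 3, 1); releases (2, 2, 2), pool now (3, 5, 3)
  W8: need (2, 3, 0) fits (3, 5, 3); releases (3, 1, 0), pool now (6, 6, 3)
  W9: need (5, 2, 2) fits (6, 6, 3); releases (0, 2, 0), pool now (6, 8, 3)
  W5: need (4, 5, 0) fits (6, 8, 3); releases (1, 0, 0), pool now (7, 8, 3)
  W4: need (7, 6, 2) fits (7, 8, 3); releases (1, 1, 0), pool now (8, 9, 3)
  W2: need (0, 5, 2) fits (8, 9, 3); releases (2, 0, 2), pool now (10, 9, 5)


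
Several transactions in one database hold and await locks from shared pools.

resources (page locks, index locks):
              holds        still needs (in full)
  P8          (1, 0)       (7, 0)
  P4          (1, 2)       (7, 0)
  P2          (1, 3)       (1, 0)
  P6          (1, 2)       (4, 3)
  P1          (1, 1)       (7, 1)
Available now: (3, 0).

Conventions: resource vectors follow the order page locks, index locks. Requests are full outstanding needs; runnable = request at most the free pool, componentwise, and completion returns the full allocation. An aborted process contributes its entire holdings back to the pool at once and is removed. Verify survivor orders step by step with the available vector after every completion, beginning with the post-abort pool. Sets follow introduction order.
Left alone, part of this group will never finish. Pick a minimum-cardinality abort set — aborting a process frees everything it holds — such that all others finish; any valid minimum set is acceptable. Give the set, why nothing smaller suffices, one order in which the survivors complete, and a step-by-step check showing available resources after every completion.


The answer: abort P8 and P4.
Key observation: P1 had no path to completion before; after the abort of P8 and P4 ((2, 2) returned), step 3 is where it fits.
Why nothing smaller works — every single abort fails: P8 alone leaves P4 blocked (short on page locks); P4 alone leaves P8 blocked (short on page locks); P2 alone leaves P8 blocked (short on page locks); P6 alone leaves P8 blocked (short on page locks); P1 alone leaves P8 blocked (short on page locks).
One survivor order: P2, P6, P1. Check, step by step (post-abort pool first):
  pool = (5, 2)
  P2 needs (1, 0) <= (5, 2) -> finishes; pool += (1, 3) = (6, 5)
  P6 needs (4, 3) <= (6, 5) -> finishes; pool += (1, 2) = (7, 7)
  P1 needs (7, 1) <= (7, 7) -> finishes; pool += (1, 1) = (8, 8)


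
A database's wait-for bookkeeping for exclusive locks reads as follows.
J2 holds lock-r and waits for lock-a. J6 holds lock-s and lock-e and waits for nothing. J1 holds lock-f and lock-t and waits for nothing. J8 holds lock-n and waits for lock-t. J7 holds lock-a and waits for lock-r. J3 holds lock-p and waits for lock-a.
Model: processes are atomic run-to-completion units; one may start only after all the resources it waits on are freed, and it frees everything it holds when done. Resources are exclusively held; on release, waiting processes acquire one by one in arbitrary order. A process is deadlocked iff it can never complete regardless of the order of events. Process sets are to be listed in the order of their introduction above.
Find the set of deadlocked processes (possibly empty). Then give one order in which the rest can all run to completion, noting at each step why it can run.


The deadlocked set is J2, J7 and J3.
Key observation: the waits loop around J2 -> J7 -> J2 with no way out; J3 waits into the deadlock from upstream.
The rest can finish in the order J1, J8, J6.
Check, step by step:
  run J1 (it waits on nothing); releases lock-f and lock-t
  run J8 (all its waits — lock-t — are resolved); releases lock-n
  run J6 (it waits on nothing); releases lock-s and lock-e


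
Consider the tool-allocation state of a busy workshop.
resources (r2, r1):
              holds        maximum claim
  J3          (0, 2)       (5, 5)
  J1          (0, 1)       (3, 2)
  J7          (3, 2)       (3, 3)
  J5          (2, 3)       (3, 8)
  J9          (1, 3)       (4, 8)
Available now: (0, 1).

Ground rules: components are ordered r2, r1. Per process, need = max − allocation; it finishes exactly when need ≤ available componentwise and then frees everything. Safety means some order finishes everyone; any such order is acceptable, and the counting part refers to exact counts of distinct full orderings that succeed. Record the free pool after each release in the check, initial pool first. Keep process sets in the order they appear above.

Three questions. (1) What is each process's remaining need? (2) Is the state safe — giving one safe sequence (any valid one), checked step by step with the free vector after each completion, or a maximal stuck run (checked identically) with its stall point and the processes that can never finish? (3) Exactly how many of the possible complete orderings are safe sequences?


(1) Need matrix, components ordered r2, r1:
  J3: (5, 3)
  J1: (3, 1)
  J7: (0, 1)
  J5: (1, 5)
  J9: (3, 5)
(2) UNSAFE.
Key observation: after J7, J1 the pool peaks at (3, 4), and each blocked process is short somewhere: J3 on r2; J5 on r1; J9 on r1.
Going as far as possible: J7, J1; after that, nothing fits. Verifying each step:
  pool = (0, 1)
  J7 needs (0, 1) <= (0, 1) -> finishes; pool += (3, 2) = (3, 3)
  J1 needs (3, 1) <= (3, 3) -> finishes; pool += (0, 1) = (3, 4)
  J3 cannot run: need (5, 3) vs free (3, 4) (insufficient r2)
  J5 cannot run: need (1, 5) vs free (3, 4) (insufficient r1)
  J9 cannot run: need (3, 5) vs free (3, 4) (insufficient r1)
Processes that can never finish: J3, J5 and J9.
(3) The exact count: 0 of the possible complete orderings are safe sequences.


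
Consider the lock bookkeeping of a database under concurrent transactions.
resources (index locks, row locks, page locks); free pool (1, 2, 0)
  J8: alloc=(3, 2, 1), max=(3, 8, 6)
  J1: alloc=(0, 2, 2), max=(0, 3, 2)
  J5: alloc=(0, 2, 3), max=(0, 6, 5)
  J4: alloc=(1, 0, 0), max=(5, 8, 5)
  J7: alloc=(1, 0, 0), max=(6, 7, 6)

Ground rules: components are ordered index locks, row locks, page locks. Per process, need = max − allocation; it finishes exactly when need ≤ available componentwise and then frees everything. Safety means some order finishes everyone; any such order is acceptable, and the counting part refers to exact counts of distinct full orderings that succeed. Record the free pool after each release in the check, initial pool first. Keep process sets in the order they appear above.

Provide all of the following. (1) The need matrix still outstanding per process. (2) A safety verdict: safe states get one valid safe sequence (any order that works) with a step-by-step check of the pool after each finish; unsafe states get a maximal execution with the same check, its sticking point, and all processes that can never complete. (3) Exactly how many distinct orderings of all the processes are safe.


(1) Remaining need (order index locks, row locks, page locks):
  J8: (0, 6, 5)
  J1: (0, 1, 0)
  J5: (0, 4, 2)
  J4: (4, 8, 5)
  J7: (5, 7, 6)
(2) SAFE, for example via the order J1, J5, J8, J4, J7.
Key observation: reading the order forward, J5 is the first process whose need (0, 4, 2) meets the free pool (1, 4, 2) exactly on a resource it requests.
Step-by-step check:
  pool = (1, 2, 0)
  J1: need (0, 1, 0) fits (1, 2, 0); releases (0, 2, 2), pool now (1, 4, 2)
  J5: need (0, 4, 2) fits (1, 4, 2); releases (0, 2, 3), pool now (1, 6, 5)
  J8: need (0, 6, 5) fits (1, 6, 5); releases (3, 2, 1), pool now (4, 8, 6)
  J4: need (4, 8, 5) fits (4, 8, 6); releases (1, 0, 0), pool now (5, 8, 6)
  J7: need (5, 7, 6) fits (5, 8, 6); releases (1, 0, 0), pool now (6, 8, 6)
(3) The exact count: 1 of the possible complete orderings is a safe sequence.


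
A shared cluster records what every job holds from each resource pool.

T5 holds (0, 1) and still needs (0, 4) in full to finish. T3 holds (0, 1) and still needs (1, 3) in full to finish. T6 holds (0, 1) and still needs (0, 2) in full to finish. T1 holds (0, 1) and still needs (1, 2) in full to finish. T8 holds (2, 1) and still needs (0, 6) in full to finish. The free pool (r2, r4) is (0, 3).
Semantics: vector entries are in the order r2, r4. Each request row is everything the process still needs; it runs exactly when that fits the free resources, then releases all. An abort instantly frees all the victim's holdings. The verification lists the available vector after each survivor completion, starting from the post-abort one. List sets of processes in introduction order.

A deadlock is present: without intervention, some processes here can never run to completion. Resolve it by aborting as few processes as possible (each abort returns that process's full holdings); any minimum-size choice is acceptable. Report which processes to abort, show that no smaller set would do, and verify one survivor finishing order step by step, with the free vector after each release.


The answer: abort T8.
Key observation: T3 had no path to completion before; after the abort of T8 ((2, 1) returned), step 1 is where it fits.
Why nothing smaller works: aborting no one leaves the state deadlocked as given.
One survivor order: T3, T5, T6, T1. Walking it through (post-abort pool first):
  pool = (2, 4)
  T3: need (1, 3) fits (2, 4); releases (0, 1), pool now (2, 5)
  T5: need (0, 4) fits (2, 5); releases (0, 1), pool now (2, 6)
  T6: need (0, 2) fits (2, 6); releases (0, 1), pool now (2, 7)
  T1: need (1, 2) fits (2, 7); releases (0, 1), pool now (2, 8)


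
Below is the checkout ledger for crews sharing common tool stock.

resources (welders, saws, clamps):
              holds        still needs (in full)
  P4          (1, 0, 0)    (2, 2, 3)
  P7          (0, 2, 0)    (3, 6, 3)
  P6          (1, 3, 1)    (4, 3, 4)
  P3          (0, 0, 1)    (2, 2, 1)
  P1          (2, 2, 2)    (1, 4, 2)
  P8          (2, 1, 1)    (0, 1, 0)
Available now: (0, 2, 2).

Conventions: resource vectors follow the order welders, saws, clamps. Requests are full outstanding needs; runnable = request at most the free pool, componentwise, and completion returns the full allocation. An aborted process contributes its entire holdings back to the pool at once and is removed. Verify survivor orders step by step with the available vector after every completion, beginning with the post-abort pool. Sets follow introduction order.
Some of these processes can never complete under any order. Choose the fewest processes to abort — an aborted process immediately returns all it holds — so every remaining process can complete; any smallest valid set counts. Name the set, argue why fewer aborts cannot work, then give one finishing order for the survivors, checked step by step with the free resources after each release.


The answer: abort P6.
Key observation: the returned (1, 3, 1) from P6 is what brings P1 — unrunnable before, under any order — into play at step 1.
Minimality: the empty abort set fails — the state is deadlocked as it stands.
The survivors complete as P1, P4, P3, P7, P8. Step-by-step check (starting from the post-abort pool):
  pool = (1, 5, 3)
  run P1 (needs (1, 4, 2), free (1, 5, 3)); after release of (2, 2, 2) the pool is (3, 7, 5)
  run P4 (needs (2, 2, 3), free (3, 7, 5)); after release of (1, 0, 0) the pool is (4, 7, 5)
  run P3 (needs (2, 2, 1), free (4, 7, 5)); after release of (0, 0, 1) the pool is (4, 7, 6)
  run P7 (needs (3, 6, 3), free (4, 7, 6)); after release of (0, 2, 0) the pool is (4, 9, 6)
  run P8 (needs (0, 1, 0), free (4, 9, 6)); after release of (2, 1, 1) the pool is (6, 10, 7)


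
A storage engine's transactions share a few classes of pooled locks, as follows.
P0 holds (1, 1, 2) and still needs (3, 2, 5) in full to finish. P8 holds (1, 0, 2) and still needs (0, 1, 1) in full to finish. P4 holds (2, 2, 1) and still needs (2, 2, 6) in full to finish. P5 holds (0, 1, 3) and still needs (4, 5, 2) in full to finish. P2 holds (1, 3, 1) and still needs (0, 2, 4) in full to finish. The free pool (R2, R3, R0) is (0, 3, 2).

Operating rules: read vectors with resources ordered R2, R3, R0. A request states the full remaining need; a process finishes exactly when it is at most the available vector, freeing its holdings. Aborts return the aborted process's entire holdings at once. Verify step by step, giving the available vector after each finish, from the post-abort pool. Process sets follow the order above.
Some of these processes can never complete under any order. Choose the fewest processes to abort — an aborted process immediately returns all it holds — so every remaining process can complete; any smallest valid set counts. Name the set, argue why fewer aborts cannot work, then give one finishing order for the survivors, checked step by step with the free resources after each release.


Abort P0.
Key observation: the returned (1, 1, 2) from P0 is what brings P4 — unrunnable before, under any order — into play at step 3.
Minimality: the empty abort set fails — the state is deadlocked as it stands.
One survivor order: P2, P8, P4, P5. Check, step by step (post-abort pool first):
  pool = (1, 4, 4)
  P2: need (0, 2, 4) fits (1, 4, 4); releases (1, 3, 1), pool now (2, 7, 5)
  P8: need (0, 1, 1) fits (2, 7, 5); releases (1, 0, 2), pool now (3, 7, 7)
  P4: need (2, 2, 6) fits (3, 7, 7); releases (2, 2, 1), pool now (5, 9, 8)
  P5: need (4, 5, 2) fits (5, 9, 8); releases (0, 1, 3), pool now (5, 10, 11)


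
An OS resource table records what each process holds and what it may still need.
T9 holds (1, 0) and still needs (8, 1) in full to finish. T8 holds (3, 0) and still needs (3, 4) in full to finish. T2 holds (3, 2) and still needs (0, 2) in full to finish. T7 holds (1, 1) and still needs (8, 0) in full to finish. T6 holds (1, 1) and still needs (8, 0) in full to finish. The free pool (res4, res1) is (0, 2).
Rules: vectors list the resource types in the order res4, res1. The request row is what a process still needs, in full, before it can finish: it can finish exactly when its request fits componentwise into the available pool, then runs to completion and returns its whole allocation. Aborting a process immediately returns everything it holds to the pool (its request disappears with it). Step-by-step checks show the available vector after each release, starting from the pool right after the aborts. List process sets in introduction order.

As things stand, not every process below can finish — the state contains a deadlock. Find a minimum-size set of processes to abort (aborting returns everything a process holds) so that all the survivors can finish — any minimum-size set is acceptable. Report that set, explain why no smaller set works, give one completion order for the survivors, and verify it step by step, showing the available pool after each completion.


The answer: abort T9 and T6.
Key observation: T7 had no path to completion before; after the abort of T9 and T6 ((2, 1) returned), step 3 is where it fits.
Minimality, checking each single-abort alternative: T9 alone leaves T7 blocked (short on res4); T8 alone leaves T9 blocked (short on res4); T2 alone leaves T9 blocked (short on res4); T7 alone leaves T9 blocked (short on res4); T6 alone leaves T9 blocked (short on res4).
The survivors complete as T2, T8, T7. Verifying each step (starting from the post-abort pool):
  pool = (2, 3)
  T2: need (0, 2) fits (2, 3); releases (3, 2), pool now (5, 5)
  T8: need (3, 4) fits (5, 5); releases (3, 0), pool now (8, 5)
  T7: need (8, 0) fits (8, 5); releases (1, 1), pool now (9, 6)


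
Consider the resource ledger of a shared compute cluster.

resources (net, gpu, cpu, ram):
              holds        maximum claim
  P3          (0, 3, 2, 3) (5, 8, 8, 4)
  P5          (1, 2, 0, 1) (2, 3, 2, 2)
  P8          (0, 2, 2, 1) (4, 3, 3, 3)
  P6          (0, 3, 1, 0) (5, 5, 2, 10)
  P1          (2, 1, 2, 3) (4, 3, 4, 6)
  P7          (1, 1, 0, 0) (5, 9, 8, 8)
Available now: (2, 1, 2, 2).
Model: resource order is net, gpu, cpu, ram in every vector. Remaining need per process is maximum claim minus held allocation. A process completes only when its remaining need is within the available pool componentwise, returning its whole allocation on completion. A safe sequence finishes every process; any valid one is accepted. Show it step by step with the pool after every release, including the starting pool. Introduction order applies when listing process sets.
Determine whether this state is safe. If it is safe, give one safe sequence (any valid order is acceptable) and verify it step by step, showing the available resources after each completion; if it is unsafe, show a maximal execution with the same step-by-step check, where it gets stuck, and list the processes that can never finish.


SAFE, for example via the order P5, P1, P8, P3, P6, P7.
Key observation: the first exact fit in this order is P5 — it needs (1, 1, 2, 1) with (2, 1, 2, 2) free, meeting a requested resource to the last unit.
Verifying each step:
  pool = (2, 1, 2, 2)
  run P5 (needs (1, 1, 2, 1), free (2, 1, 2, 2)); after release of (1, 2, 0, 1) the pool is (3, 3, 2, 3)
  run P1 (needs (2, 2, 2, 3), free (3, 3, 2, 3)); after release of (2, 1, 2, 3) the pool is (5, 4, 4, 6)
  run P8 (needs (4, 1, 1, 2), free (5, 4, 4, 6)); after release of (0, 2, 2, 1) the pool is (5, 6, 6, 7)
  run P3 (needs (5, 5, 6, 1), free (5, 6, 6, 7)); after release of (0, 3, 2, 3) the pool is (5, 9, 8, 10)
  run P6 (needs (5, 2, 1, 10), free (5, 9, 8, 10)); after release of (0, 3, 1, 0) the pool is (5, 12, 9, 10)
  run P7 (needs (4, 8, 8, 8), free (5, 12, 9, 10)); after release of (1, 1, 0, 0) the pool is (6, 13, 9, 10)


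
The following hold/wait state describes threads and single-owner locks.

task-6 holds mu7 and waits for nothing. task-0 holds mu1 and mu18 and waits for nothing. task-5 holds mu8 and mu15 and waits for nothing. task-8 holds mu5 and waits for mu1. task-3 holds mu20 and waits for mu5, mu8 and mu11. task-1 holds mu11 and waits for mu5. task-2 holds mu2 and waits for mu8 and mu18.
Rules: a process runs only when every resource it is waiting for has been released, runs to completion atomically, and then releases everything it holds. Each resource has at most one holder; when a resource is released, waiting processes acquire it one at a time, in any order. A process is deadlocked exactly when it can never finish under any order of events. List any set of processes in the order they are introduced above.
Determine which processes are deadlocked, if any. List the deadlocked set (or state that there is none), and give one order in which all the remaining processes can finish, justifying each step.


Nothing here is deadlocked.
Key observation: there is no circular wait here — follow any chain and it reaches a process that is free to run now.
The rest can finish in the order task-6, task-5, task-0, task-8, task-2, task-1, task-3.
Verifying each step:
  run task-6 (it waits on nothing); releases mu7
  run task-5 (it waits on nothing); releases mu8 and mu15
  run task-0 (it waits on nothing); releases mu1 and mu18
  task-8: everything it awaited (mu1) is free; runs, freeing mu5
  task-2: everything it awaited (mu8 and mu18) is free; runs, freeing mu2
  task-1: everything it awaited (mu5) is free; runs, freeing mu11
  task-3: everything it awaited (mu5, mu8 and mu11) is free; runs, freeing mu20


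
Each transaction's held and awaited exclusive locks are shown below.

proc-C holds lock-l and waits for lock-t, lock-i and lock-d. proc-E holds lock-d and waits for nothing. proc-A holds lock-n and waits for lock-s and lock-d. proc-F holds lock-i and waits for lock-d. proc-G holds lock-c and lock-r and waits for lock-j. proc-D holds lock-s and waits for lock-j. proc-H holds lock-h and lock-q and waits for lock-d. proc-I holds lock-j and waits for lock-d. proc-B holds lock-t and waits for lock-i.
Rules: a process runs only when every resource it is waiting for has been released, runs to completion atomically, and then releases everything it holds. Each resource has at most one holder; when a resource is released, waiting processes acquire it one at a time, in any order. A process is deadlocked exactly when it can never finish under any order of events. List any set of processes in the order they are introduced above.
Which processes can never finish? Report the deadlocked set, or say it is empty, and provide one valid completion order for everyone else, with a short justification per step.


No process is deadlocked.
Key observation: the wait relation is loop-free; peeling off processes with no waits unwinds the whole state.
A valid finishing order for the others: proc-E, proc-I, proc-F, proc-D, proc-H, proc-B, proc-C, proc-A, proc-G.
Step-by-step check:
  proc-E waits on nothing -> runs at once and releases lock-d
  proc-I: everything it awaited (lock-d) is free; runs, freeing lock-j
  proc-F: everything it awaited (lock-d) is free; runs, freeing lock-i
  proc-D: everything it awaited (lock-j) is free; runs, freeing lock-s
  proc-H: everything it awaited (lock-d) is free; runs, freeing lock-h and lock-q
  proc-B: everything it awaited (lock-i) is free; runs, freeing lock-t
  proc-C: everything it awaited (lock-t, lock-i and lock-d) is free; runs, freeing lock-l
  proc-A: everything it awaited (lock-s and lock-d) is free; runs, freeing lock-n
  proc-G: everything it awaited (lock-j) is free; runs, freeing lock-c and lock-r


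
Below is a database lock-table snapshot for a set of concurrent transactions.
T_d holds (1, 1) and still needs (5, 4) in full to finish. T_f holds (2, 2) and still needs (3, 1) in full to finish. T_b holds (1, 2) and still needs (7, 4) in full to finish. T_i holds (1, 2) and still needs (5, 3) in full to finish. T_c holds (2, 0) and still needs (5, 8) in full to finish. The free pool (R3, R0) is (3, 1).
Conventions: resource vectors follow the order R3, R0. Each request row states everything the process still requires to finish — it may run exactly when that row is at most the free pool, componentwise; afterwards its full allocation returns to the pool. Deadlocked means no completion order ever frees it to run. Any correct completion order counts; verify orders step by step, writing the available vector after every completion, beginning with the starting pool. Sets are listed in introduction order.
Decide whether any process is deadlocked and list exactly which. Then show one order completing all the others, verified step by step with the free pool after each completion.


The deadlocked set is empty.
Key observation: there is always a runnable process — T_f first — so the state unwinds completely.
One completion order for the rest: T_f, T_i, T_d, T_b, T_c. Verifying each step:
  pool = (3, 1)
  T_f: need (3, 1) fits (3, 1); releases (2, 2), pool now (5, 3)
  T_i: need (5, 3) fits (5, 3); releases (1, 2), pool now (6, 5)
  T_d: need (5, 4) fits (6, 5); releases (1, 1), pool now (7, 6)
  T_b: need (7, 4) fits (7, 6); releases (1, 2), pool now (8, 8)
  T_c: need (5, 8) fits (8, 8); releases (2, 0), pool now (10, 8)


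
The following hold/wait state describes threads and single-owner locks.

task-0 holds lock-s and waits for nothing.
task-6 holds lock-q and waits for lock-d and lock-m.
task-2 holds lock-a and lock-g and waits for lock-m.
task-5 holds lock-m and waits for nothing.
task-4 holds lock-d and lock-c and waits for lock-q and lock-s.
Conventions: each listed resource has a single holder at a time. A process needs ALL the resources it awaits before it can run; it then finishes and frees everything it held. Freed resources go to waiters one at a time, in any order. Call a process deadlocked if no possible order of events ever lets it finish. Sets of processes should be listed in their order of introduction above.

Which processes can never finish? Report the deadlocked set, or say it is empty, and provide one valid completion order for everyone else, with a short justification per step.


The deadlocked set is task-6 and task-4.
Key observation: along task-6 -> task-4 -> task-6, each member waits on what the next one holds — a deadlock; no other process is dragged down with it.
The rest can finish in the order task-5, task-2, task-0.
Walking it through:
  run task-5 (it waits on nothing); releases lock-m
  task-2 waits on lock-m — all released -> runs and releases lock-a and lock-g
  run task-0 (it waits on nothing); releases lock-s


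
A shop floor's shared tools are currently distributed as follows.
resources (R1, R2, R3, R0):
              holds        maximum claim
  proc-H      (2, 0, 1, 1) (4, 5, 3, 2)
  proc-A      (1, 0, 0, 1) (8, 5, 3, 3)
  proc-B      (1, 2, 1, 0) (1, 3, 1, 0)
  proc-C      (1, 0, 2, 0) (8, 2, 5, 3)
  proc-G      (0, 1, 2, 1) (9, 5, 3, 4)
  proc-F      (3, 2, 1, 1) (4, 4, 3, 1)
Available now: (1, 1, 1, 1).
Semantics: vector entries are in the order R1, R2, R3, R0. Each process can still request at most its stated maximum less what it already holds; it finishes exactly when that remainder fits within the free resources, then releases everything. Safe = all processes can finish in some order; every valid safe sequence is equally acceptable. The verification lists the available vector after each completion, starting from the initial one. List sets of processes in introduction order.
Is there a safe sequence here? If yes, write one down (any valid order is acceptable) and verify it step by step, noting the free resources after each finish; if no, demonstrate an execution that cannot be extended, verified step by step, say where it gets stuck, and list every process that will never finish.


SAFE — a valid safe sequence is proc-B, proc-F, proc-H, proc-C, proc-A, proc-G.
Key observation: proc-B marks the first exact bind of the order: its need (0, 1, 0, 0) fits the free (1, 1, 1, 1) with zero slack on a requested resource.
Step-by-step check:
  pool = (1, 1, 1, 1)
  proc-B: need (0, 1, 0, 0) fits (1, 1, 1, 1); releases (1, 2, 1, 0), pool now (2, 3, 2, 1)
  proc-F: need (1, 2, 2, 0) fits (2, 3, 2, 1); releases (3, 2, 1, 1), pool now (5, 5, 3, 2)
  proc-H: need (2, 5, 2, 1) fits (5, 5, 3, 2); releases (2, 0, 1, 1), pool now (7, 5, 4, 3)
  proc-C: need (7, 2, 3, 3) fits (7, 5, 4, 3); releases (1, 0, 2, 0), pool now (8, 5, 6, 3)
  proc-A: need (7, 5, 3, 2) fits (8, 5, 6, 3); releases (1, 0, 0, 1), pool now (9, 5, 6, 4)
  proc-G: need (9, 4, 1, 3) fits (9, 5, 6, 4); releases (0, 1, 2, 1), pool now (9, 6, 8, 5)


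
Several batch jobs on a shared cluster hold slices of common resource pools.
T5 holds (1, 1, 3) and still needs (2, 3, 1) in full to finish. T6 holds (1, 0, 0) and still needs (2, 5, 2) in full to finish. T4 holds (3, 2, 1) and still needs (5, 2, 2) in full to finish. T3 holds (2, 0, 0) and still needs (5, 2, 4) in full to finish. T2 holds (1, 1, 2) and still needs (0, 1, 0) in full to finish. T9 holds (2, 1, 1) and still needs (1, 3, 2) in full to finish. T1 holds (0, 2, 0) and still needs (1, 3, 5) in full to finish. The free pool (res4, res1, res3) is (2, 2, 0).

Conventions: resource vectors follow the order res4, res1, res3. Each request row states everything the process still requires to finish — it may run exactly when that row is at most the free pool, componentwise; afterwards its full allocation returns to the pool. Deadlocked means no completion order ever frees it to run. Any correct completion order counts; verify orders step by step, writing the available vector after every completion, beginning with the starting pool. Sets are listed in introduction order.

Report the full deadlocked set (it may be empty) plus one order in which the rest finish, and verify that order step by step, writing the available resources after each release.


The deadlocked set is empty.
Key observation: beginning at T2, releases accumulate fast enough that every process eventually fits.
The rest can finish in the order T2, T9, T5, T1, T6, T3, T4. Verifying each step:
  pool = (2, 2, 0)
  T2: need (0, 1, 0) fits (2, 2, 0); releases (1, 1, 2), pool now (3, 3, 2)
  T9: need (1, 3, 2) fits (3, 3, 2); releases (2, 1, 1), pool now (5, 4, 3)
  T5: need (2, 3, 1) fits (5, 4, 3); releases (1, 1, 3), pool now (6, 5, 6)
  T1: need (1, 3, 5) fits (6, 5, 6); releases (0, 2, 0), pool now (6, 7, 6)
  T6: need (2, 5, 2) fits (6, 7, 6); releases (1, 0, 0), pool now (7, 7, 6)
  T3: need (5, 2, 4) fits (7, 7, 6); releases (2, 0, 0), pool now (9, 7, 6)
  T4: need (5, 2, 2) fits (9, 7, 6); releases (3, 2, 1), pool now (12, 9, 7)


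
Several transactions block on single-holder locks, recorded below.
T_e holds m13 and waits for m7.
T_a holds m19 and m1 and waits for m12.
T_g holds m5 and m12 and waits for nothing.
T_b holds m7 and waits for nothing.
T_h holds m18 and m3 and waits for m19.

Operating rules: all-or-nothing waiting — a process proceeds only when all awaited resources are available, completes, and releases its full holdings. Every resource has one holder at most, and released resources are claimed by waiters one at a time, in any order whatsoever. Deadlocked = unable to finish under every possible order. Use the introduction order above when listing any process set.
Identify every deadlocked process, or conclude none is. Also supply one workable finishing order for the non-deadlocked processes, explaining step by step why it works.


Nothing here is deadlocked.
Key observation: all waits point, directly or indirectly, at processes that can finish, so nothing is permanently blocked.
One completion order for the rest: T_g, T_a, T_b, T_e, T_h.
Check, step by step:
  T_g waits on nothing -> runs at once and releases m5 and m12
  T_a waits on m12 — all released -> runs and releases m19 and m1
  T_b waits on nothing -> runs at once and releases m7
  T_e waits on m7 — all released -> runs and releases m13
  T_h waits on m19 — all released -> runs and releases m18 and m3


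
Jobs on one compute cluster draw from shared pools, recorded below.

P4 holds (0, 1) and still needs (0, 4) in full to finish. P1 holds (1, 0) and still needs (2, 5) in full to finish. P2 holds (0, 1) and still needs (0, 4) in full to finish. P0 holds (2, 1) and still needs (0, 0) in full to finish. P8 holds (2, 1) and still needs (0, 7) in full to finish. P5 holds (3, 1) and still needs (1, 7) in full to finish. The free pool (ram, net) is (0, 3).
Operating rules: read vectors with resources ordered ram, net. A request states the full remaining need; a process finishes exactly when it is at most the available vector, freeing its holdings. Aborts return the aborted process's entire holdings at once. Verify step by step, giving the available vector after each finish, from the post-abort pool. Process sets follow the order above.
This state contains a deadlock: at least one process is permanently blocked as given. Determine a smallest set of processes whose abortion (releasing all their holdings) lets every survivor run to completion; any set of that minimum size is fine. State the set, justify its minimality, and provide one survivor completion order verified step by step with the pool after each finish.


Abort P5.
Key observation: P8 could never have finished before the abort; with (3, 1) returned by P5, it fits at step 5.
No smaller set exists: with zero aborts the deadlock remains.
Survivors finish in the order: P4, P1, P2, P0, P8. Verifying each step (pool after the aborts first):
  pool = (3, 4)
  P4 needs (0, 4) <= (3, 4) -> finishes; pool += (0, 1) = (3, 5)
  P1 needs (2, 5) <= (3, 5) -> finishes; pool += (1, 0) = (4, 5)
  P2 needs (0, 4) <= (4, 5) -> finishes; pool += (0, 1) = (4, 6)
  P0 needs (0, 0) <= (4, 6) -> finishes; pool += (2, 1) = (6, 7)
  P8 needs (0, 7) <= (6, 7) -> finishes; pool += (2, 1) = (8, 8)


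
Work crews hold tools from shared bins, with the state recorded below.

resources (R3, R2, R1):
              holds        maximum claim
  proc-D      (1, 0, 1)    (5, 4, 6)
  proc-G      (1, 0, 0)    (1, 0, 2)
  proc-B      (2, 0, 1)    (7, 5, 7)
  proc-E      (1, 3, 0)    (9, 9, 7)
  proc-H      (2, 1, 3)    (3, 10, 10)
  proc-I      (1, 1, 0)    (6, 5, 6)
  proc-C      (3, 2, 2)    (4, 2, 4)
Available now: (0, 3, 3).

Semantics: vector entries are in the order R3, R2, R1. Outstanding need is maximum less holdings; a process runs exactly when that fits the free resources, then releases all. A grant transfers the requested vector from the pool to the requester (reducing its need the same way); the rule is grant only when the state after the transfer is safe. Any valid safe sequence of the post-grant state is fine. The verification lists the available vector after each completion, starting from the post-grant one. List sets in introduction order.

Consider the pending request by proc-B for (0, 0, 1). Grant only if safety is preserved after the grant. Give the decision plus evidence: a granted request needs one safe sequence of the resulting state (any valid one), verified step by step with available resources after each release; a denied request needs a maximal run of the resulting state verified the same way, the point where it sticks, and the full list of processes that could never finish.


DENY — the pretend-granted state is unsafe.
Key observation: even finishing proc-G, proc-C leaves just (4, 5, 4) free — too little R1 for any of the remaining processes.
Pretend the grant happened; the run proc-G, proc-C goes as far as possible. Verifying each step:
  pool = (0, 3, 2)
  proc-G: need (0, 0, 2) fits (0, 3, 2); releases (1, 0, 0), pool now (1, 3, 2)
  proc-C: need (1, 0, 2) fits (1, 3, 2); releases (3, 2, 2), pool now (4, 5, 4)
  proc-D still needs (4, 4, 5) but only (4, 5, 4) is free — short on R1
  proc-B still needs (5, 5, 5) but only (4, 5, 4) is free — short on R3 and R1
  proc-E still needs (8, 6, 7) but only (4, 5, 4) is free — short on R3, R2 and R1
  proc-H still needs (1, 9, 7) but only (4, 5, 4) is free — short on R2 and R1
  proc-I still needs (5, 4, 6) but only (4, 5, 4) is free — short on R3 and R1
Post-grant, the permanently blocked set is proc-D, proc-B, proc-E, proc-H and proc-I.
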